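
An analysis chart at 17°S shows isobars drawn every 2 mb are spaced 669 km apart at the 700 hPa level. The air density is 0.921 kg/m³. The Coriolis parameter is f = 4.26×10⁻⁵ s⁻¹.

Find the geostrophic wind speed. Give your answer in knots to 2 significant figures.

Pressure gradient: |∂P/∂n| = 200 Pa / 669000 m = 2.99×10⁻⁴ Pa/m
Geostrophic balance (pressure-gradient force = Coriolis force):
V_g = (1/(fρ)) |∂P/∂n| = 2.99×10⁻⁴ / (4.26×10⁻⁵ × 0.921) = 7.62 m/s
Converting: 7.62 m/s × 1.944 = 15 knots

15 knots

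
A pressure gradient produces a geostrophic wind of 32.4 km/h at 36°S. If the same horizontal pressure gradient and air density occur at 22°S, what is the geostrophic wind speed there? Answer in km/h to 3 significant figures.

50.8 km/h

With the same pressure gradient and density, V_g ∝ 1/f ∝ 1/sin φ.
V₂ = V₁ · sin φ₁ / sin φ₂ = 32.4 × sin 36° / sin 22°
V₂ = 32.4 × 0.5878/0.3746 = 50.8 km/h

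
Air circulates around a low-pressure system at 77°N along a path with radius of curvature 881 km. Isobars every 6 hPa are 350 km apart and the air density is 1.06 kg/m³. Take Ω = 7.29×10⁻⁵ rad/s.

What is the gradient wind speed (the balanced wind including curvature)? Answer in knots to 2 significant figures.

Coriolis parameter at 77°N:
f = 2Ω sin φ = 2 × 7.29×10⁻⁵ × sin 77° = 1.42×10⁻⁴ s⁻¹
Pressure gradient: |∂P/∂n| = 600 Pa / 350000 m = 1.71×10⁻³ Pa/m
Geostrophic speed: V_g = |∂P/∂n|/(fρ) = 1.71×10⁻³/(1.42×10⁻⁴ × 1.06) = 11.4 m/s
Around a low, centrifugal force acts outward with Coriolis, so pressure-gradient force balances both:
(1/ρ)|∂P/∂n| = fV + V²/R  →  V² + fR·V − fR·V_g = 0
With fR = 1.42×10⁻⁴ × 881×10³ m = 125 m/s:
V = [−fR + √((fR)² + 4 fR V_g)]/2 = [−125 + √(125² + 4×125×11.4)]/2 = 10.5 m/s
Subgeostrophic (V < V_g = 11.4 m/s), as expected around a low.
Converting: 10.5 m/s × 1.944 = 20 knots

20 knots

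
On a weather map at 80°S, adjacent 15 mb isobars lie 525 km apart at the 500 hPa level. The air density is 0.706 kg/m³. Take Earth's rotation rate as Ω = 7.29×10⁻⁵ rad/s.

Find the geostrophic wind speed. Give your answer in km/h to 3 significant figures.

101 km/h

Coriolis parameter at 80°S:
f = 2Ω sin φ = 2 × 7.29×10⁻⁵ × sin 80° = 1.44×10⁻⁴ s⁻¹
Pressure gradient: |∂P/∂n| = 1500 Pa / 525000 m = 2.86×10⁻³ Pa/m
Geostrophic balance (pressure-gradient force = Coriolis force):
V_g = (1/(fρ)) |∂P/∂n| = 2.86×10⁻³ / (1.44×10⁻⁴ × 0.706) = 28.2 m/s
Converting: 28.2 m/s × 3.6 = 101 km/h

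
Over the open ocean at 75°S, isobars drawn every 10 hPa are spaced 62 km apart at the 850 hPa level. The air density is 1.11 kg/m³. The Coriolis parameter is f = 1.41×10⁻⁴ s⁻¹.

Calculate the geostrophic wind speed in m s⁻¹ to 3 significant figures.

103 m s⁻¹

Pressure gradient: |∂P/∂n| = 1000 Pa / 62000 m = 1.61×10⁻² Pa/m
Geostrophic balance (pressure-gradient force = Coriolis force):
V_g = (1/(fρ)) |∂P/∂n| = 1.61×10⁻² / (1.41×10⁻⁴ × 1.11) = 103 m/s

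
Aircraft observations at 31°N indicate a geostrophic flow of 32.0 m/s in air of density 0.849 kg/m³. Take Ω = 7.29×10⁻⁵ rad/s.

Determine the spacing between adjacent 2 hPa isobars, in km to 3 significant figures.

Coriolis parameter at 31°N:
f = 2Ω sin φ = 2 × 7.29×10⁻⁵ × sin 31° = 7.51×10⁻⁵ s⁻¹
Geostrophic balance rearranged: |∂P/∂n| = f ρ V_g
|∂P/∂n| = 7.51×10⁻⁵ × 0.849 × 32.0 = 2.04×10⁻³ Pa/m
Isobar spacing: Δn = ΔP/|∂P/∂n| = 200 Pa / 2.04×10⁻³ Pa/m = 98034 m ≈ 98.0 km

98.0 km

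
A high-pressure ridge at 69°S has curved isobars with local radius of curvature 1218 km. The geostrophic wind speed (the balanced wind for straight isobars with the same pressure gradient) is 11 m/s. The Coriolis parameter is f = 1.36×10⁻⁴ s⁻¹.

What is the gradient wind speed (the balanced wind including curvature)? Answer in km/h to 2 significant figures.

43 km/h

Around a high, pressure-gradient force acts outward with centrifugal, so Coriolis balances both:
fV = (1/ρ)|∂P/∂n| + V²/R  →  V² − fR·V + fR·V_g = 0
With fR = 1.36×10⁻⁴ × 1218×10³ m = 166 m/s:
V = [fR − √((fR)² − 4 fR V_g)]/2 = [166 − √(166² − 4×166×11)]/2 = 11.8 m/s
Supergeostrophic (V > V_g = 11 m/s), as expected around a high.
Converting: 11.8 m/s × 3.6 = 43 km/h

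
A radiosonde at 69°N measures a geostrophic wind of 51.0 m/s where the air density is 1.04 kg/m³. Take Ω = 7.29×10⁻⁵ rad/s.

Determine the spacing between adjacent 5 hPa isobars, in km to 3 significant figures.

Coriolis parameter at 69°N:
f = 2Ω sin φ = 2 × 7.29×10⁻⁵ × sin 69° = 1.36×10⁻⁴ s⁻¹
Geostrophic balance rearranged: |∂P/∂n| = f ρ V_g
|∂P/∂n| = 1.36×10⁻⁴ × 1.04 × 51.0 = 7.22×10⁻³ Pa/m
Isobar spacing: Δn = ΔP/|∂P/∂n| = 500 Pa / 7.22×10⁻³ Pa/m = 69256 m ≈ 69.3 km

69.3 km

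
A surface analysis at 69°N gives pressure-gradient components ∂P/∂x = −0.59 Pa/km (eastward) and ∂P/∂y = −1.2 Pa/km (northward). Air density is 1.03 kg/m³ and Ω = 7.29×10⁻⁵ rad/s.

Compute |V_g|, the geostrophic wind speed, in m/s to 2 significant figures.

9.5 m/s

Coriolis parameter at 69°N:
f = 2Ω sin φ = 2 × 7.29×10⁻⁵ × sin 69° = 1.36×10⁻⁴ s⁻¹
Component geostrophic relations (x east, y north):
u_g = −(1/(fρ)) ∂P/∂y,  v_g = (1/(fρ)) ∂P/∂x
u_g = −(−1.2×10⁻³)/(1.36×10⁻⁴ × 1.03) = 8.56 m/s;  v_g = (−0.59×10⁻³)/(1.36×10⁻⁴ × 1.03) = −4.21 m/s
|V_g| = √(u_g² + v_g²) = 9.54 m/s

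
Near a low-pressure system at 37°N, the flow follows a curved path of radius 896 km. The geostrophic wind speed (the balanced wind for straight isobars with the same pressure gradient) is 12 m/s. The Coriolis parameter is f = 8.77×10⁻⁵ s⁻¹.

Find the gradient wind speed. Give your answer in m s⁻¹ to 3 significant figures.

10.6 m s⁻¹

Around a low, centrifugal force acts outward with Coriolis, so pressure-gradient force balances both:
(1/ρ)|∂P/∂n| = fV + V²/R  →  V² + fR·V − fR·V_g = 0
With fR = 8.77×10⁻⁵ × 896×10³ m = 78.6 m/s:
V = [−fR + √((fR)² + 4 fR V_g)]/2 = [−78.6 + √(78.6² + 4×78.6×12)]/2 = 10.6 m/s
Subgeostrophic (V < V_g = 12 m/s), as expected around a low.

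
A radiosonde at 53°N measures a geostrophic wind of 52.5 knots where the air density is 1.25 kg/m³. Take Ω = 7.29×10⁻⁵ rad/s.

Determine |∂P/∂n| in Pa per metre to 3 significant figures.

3.93×10⁻³ Pa/m

Coriolis parameter at 53°N:
f = 2Ω sin φ = 2 × 7.29×10⁻⁵ × sin 53° = 1.16×10⁻⁴ s⁻¹
Wind speed in SI: 52.5 knots = 27.0 m/s
Geostrophic balance rearranged: |∂P/∂n| = f ρ V_g
|∂P/∂n| = 1.16×10⁻⁴ × 1.25 × 27.0 = 3.93×10⁻³ Pa/m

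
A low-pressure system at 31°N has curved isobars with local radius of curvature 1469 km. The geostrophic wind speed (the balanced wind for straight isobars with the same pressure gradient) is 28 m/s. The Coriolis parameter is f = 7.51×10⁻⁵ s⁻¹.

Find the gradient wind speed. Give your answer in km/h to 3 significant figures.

Around a low, centrifugal force acts outward with Coriolis, so pressure-gradient force balances both:
(1/ρ)|∂P/∂n| = fV + V²/R  →  V² + fR·V − fR·V_g = 0
With fR = 7.51×10⁻⁵ × 1469×10³ m = 110 m/s:
V = [−fR + √((fR)² + 4 fR V_g)]/2 = [−110 + √(110² + 4×110×28)]/2 = 23.1 m/s
Subgeostrophic (V < V_g = 28 m/s), as expected around a low.
Converting: 23.1 m/s × 3.6 = 83.3 km/h

83.3 km/h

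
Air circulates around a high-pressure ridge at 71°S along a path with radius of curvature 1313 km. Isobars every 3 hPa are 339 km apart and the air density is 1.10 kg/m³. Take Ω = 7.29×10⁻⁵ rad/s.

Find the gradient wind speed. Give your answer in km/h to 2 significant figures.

Coriolis parameter at 71°S:
f = 2Ω sin φ = 2 × 7.29×10⁻⁵ × sin 71° = 1.38×10⁻⁴ s⁻¹
Pressure gradient: |∂P/∂n| = 300 Pa / 339000 m = 8.85×10⁻⁴ Pa/m
Geostrophic speed: V_g = |∂P/∂n|/(fρ) = 8.85×10⁻⁴/(1.38×10⁻⁴ × 1.10) = 5.84 m/s
Around a high, pressure-gradient force acts outward with centrifugal, so Coriolis balances both:
fV = (1/ρ)|∂P/∂n| + V²/R  →  V² − fR·V + fR·V_g = 0
With fR = 1.38×10⁻⁴ × 1313×10³ m = 181 m/s:
V = [fR − √((fR)² − 4 fR V_g)]/2 = [181 − √(181² − 4×181×5.84)]/2 = 6.04 m/s
Supergeostrophic (V > V_g = 5.84 m/s), as expected around a high.
Converting: 6.04 m/s × 3.6 = 22 km/h

22 km/h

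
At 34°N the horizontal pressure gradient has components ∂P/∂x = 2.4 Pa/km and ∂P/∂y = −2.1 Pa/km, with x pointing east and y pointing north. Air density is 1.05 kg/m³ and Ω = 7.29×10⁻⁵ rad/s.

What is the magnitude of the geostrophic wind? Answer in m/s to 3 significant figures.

Coriolis parameter at 34°N:
f = 2Ω sin φ = 2 × 7.29×10⁻⁵ × sin 34° = 8.15×10⁻⁵ s⁻¹
Component geostrophic relations (x east, y north):
u_g = −(1/(fρ)) ∂P/∂y,  v_g = (1/(fρ)) ∂P/∂x
u_g = −(−2.1×10⁻³)/(8.15×10⁻⁵ × 1.05) = 24.5 m/s;  v_g = (2.4×10⁻³)/(8.15×10⁻⁵ × 1.05) = 28.0 m/s
|V_g| = √(u_g² + v_g²) = 37.3 m/s

37.3 m/s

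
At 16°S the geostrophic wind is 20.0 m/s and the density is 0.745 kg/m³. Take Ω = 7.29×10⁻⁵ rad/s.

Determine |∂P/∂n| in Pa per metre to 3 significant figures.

Coriolis parameter at 16°S:
f = 2Ω sin φ = 2 × 7.29×10⁻⁵ × sin 16° = 4.02×10⁻⁵ s⁻¹
Geostrophic balance rearranged: |∂P/∂n| = f ρ V_g
|∂P/∂n| = 4.02×10⁻⁵ × 0.745 × 20.0 = 5.99×10⁻⁴ Pa/m

5.99×10⁻⁴ Pa/m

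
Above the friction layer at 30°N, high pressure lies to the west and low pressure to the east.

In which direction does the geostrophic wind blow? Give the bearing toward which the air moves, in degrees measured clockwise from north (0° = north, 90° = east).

180°

The pressure-gradient force points toward the east (bearing 090°).
Geostrophic balance: in the Northern Hemisphere the Coriolis force deflects motion to the right, so the geostrophic wind blows 90° to the right of the pressure-gradient force (low pressure on the left).
Rotating 090° by 90° clockwise gives 180° — the wind blows toward the south.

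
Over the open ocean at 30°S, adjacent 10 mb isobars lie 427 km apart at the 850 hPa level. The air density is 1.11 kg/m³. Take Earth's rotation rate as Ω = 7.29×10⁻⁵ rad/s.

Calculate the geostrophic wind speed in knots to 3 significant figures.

56.3 knots

Coriolis parameter at 30°S:
f = 2Ω sin φ = 2 × 7.29×10⁻⁵ × sin 30° = 7.29×10⁻⁵ s⁻¹
Pressure gradient: |∂P/∂n| = 1000 Pa / 427000 m = 2.34×10⁻³ Pa/m
Geostrophic balance (pressure-gradient force = Coriolis force):
V_g = (1/(fρ)) |∂P/∂n| = 2.34×10⁻³ / (7.29×10⁻⁵ × 1.11) = 28.9 m/s
Converting: 28.9 m/s × 1.944 = 56.3 knots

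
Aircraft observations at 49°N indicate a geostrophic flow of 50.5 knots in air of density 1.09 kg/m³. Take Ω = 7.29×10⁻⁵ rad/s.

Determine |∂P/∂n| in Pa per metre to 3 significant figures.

3.12×10⁻³ Pa/m

Coriolis parameter at 49°N:
f = 2Ω sin φ = 2 × 7.29×10⁻⁵ × sin 49° = 1.10×10⁻⁴ s⁻¹
Wind speed in SI: 50.5 knots = 26.0 m/s
Geostrophic balance rearranged: |∂P/∂n| = f ρ V_g
|∂P/∂n| = 1.10×10⁻⁴ × 1.09 × 26.0 = 3.12×10⁻³ Pa/m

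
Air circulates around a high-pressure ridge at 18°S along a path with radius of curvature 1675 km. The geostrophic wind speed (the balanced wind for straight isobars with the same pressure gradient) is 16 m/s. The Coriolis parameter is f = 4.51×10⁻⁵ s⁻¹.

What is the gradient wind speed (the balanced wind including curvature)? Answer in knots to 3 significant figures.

44.7 knots

Around a high, pressure-gradient force acts outward with centrifugal, so Coriolis balances both:
fV = (1/ρ)|∂P/∂n| + V²/R  →  V² − fR·V + fR·V_g = 0
With fR = 4.51×10⁻⁵ × 1675×10³ m = 75.5 m/s:
V = [fR − √((fR)² − 4 fR V_g)]/2 = [75.5 − √(75.5² − 4×75.5×16)]/2 = 23 m/s
Supergeostrophic (V > V_g = 16 m/s), as expected around a high.
Converting: 23 m/s × 1.944 = 44.7 knots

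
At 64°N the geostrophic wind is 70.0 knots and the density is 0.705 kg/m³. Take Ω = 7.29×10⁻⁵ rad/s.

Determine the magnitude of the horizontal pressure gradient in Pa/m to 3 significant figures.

Coriolis parameter at 64°N:
f = 2Ω sin φ = 2 × 7.29×10⁻⁵ × sin 64° = 1.31×10⁻⁴ s⁻¹
Wind speed in SI: 70.0 knots = 36.0 m/s
Geostrophic balance rearranged: |∂P/∂n| = f ρ V_g
|∂P/∂n| = 1.31×10⁻⁴ × 0.705 × 36.0 = 3.33×10⁻³ Pa/m

3.33×10⁻³ Pa/m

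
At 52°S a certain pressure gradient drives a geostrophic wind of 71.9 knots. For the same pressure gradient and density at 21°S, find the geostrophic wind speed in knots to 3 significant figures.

158 knots

With the same pressure gradient and density, V_g ∝ 1/f ∝ 1/sin φ.
V₂ = V₁ · sin φ₁ / sin φ₂ = 71.9 × sin 52° / sin 21°
V₂ = 71.9 × 0.7880/0.3584 = 158 knots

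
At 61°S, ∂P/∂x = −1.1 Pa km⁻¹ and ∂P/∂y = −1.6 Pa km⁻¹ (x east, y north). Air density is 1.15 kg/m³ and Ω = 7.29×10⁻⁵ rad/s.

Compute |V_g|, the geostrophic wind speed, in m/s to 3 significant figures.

13.2 m/s

Coriolis parameter at 61°S:
f = 2Ω sin φ = 2 × 7.29×10⁻⁵ × sin 61° = 1.28×10⁻⁴ s⁻¹
In the Southern Hemisphere f is negative: f = −1.28×10⁻⁴ s⁻¹.
Component geostrophic relations (x east, y north):
u_g = −(1/(fρ)) ∂P/∂y,  v_g = (1/(fρ)) ∂P/∂x
u_g = −(−1.6×10⁻³)/(−1.28×10⁻⁴ × 1.15) = −10.9 m/s;  v_g = (−1.1×10⁻³)/(−1.28×10⁻⁴ × 1.15) = 7.50 m/s
|V_g| = √(u_g² + v_g²) = 13.2 m/s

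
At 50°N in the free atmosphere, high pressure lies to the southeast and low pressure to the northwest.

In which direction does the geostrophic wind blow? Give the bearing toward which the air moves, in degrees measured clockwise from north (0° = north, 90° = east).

The pressure-gradient force points toward the northwest (bearing 315°).
Geostrophic balance: in the Northern Hemisphere the Coriolis force deflects motion to the right, so the geostrophic wind blows 90° to the right of the pressure-gradient force (low pressure on the left).
Rotating 315° by 90° clockwise gives 045° — the wind blows toward the northeast.

045°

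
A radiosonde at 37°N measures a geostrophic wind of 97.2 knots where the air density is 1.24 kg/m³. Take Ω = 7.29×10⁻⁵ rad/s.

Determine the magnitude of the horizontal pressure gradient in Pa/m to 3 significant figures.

Coriolis parameter at 37°N:
f = 2Ω sin φ = 2 × 7.29×10⁻⁵ × sin 37° = 8.77×10⁻⁵ s⁻¹
Wind speed in SI: 97.2 knots = 50.0 m/s
Geostrophic balance rearranged: |∂P/∂n| = f ρ V_g
|∂P/∂n| = 8.77×10⁻⁵ × 1.24 × 50.0 = 5.44×10⁻³ Pa/m

5.44×10⁻³ Pa/m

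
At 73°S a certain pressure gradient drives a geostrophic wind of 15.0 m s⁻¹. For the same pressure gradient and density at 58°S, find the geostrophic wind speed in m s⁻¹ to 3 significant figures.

With the same pressure gradient and density, V_g ∝ 1/f ∝ 1/sin φ.
V₂ = V₁ · sin φ₁ / sin φ₂ = 15.0 × sin 73° / sin 58°
V₂ = 15.0 × 0.9563/0.8480 = 16.9 m s⁻¹

16.9 m s⁻¹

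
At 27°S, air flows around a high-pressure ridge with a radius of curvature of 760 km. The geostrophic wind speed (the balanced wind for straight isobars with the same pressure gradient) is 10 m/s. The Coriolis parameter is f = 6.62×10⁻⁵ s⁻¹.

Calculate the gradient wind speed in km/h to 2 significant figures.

Around a high, pressure-gradient force acts outward with centrifugal, so Coriolis balances both:
fV = (1/ρ)|∂P/∂n| + V²/R  →  V² − fR·V + fR·V_g = 0
With fR = 6.62×10⁻⁵ × 760×10³ m = 50.3 m/s:
V = [fR − √((fR)² − 4 fR V_g)]/2 = [50.3 − √(50.3² − 4×50.3×10)]/2 = 13.8 m/s
Supergeostrophic (V > V_g = 10 m/s), as expected around a high.
Converting: 13.8 m/s × 3.6 = 50 km/h

50 km/h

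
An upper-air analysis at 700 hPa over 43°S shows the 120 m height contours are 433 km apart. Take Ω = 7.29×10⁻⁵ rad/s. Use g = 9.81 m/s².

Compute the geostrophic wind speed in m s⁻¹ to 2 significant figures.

27 m s⁻¹

Coriolis parameter at 43°S:
f = 2Ω sin φ = 2 × 7.29×10⁻⁵ × sin 43° = 9.94×10⁻⁵ s⁻¹
Height gradient: |∂Z/∂n| = 120 m / 433000 m = 2.77×10⁻⁴
On a pressure surface, geostrophic balance gives V_g = (g/f)|∂Z/∂n|:
V_g = 9.81 × 2.77×10⁻⁴ / 9.94×10⁻⁵ = 27.3 m/s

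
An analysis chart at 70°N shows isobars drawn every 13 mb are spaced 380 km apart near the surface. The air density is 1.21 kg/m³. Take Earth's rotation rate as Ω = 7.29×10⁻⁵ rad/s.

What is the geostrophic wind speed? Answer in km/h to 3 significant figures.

Coriolis parameter at 70°N:
f = 2Ω sin φ = 2 × 7.29×10⁻⁵ × sin 70° = 1.37×10⁻⁴ s⁻¹
Pressure gradient: |∂P/∂n| = 1300 Pa / 380000 m = 3.42×10⁻³ Pa/m
Geostrophic balance (pressure-gradient force = Coriolis force):
V_g = (1/(fρ)) |∂P/∂n| = 3.42×10⁻³ / (1.37×10⁻⁴ × 1.21) = 20.6 m/s
Converting: 20.6 m/s × 3.6 = 74.3 km/h

74.3 km/h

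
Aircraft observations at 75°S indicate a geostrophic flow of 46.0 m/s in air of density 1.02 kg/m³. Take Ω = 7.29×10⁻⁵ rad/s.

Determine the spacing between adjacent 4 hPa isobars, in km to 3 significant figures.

Coriolis parameter at 75°S:
f = 2Ω sin φ = 2 × 7.29×10⁻⁵ × sin 75° = 1.41×10⁻⁴ s⁻¹
Geostrophic balance rearranged: |∂P/∂n| = f ρ V_g
|∂P/∂n| = 1.41×10⁻⁴ × 1.02 × 46.0 = 6.61×10⁻³ Pa/m
Isobar spacing: Δn = ΔP/|∂P/∂n| = 400 Pa / 6.61×10⁻³ Pa/m = 60534 m ≈ 60.5 km

60.5 km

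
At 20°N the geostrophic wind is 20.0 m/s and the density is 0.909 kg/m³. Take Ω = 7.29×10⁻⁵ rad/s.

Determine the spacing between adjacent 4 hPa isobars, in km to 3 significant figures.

Coriolis parameter at 20°N:
f = 2Ω sin φ = 2 × 7.29×10⁻⁵ × sin 20° = 4.99×10⁻⁵ s⁻¹
Geostrophic balance rearranged: |∂P/∂n| = f ρ V_g
|∂P/∂n| = 4.99×10⁻⁵ × 0.909 × 20.0 = 9.07×10⁻⁴ Pa/m
Isobar spacing: Δn = ΔP/|∂P/∂n| = 400 Pa / 9.07×10⁻⁴ Pa/m = 441222 m ≈ 441 km

441 km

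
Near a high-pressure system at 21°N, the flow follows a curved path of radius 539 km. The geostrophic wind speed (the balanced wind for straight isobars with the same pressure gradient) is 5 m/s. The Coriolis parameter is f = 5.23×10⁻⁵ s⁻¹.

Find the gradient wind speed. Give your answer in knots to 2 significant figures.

Around a high, pressure-gradient force acts outward with centrifugal, so Coriolis balances both:
fV = (1/ρ)|∂P/∂n| + V²/R  →  V² − fR·V + fR·V_g = 0
With fR = 5.23×10⁻⁵ × 539×10³ m = 28.2 m/s:
V = [fR − √((fR)² − 4 fR V_g)]/2 = [28.2 − √(28.2² − 4×28.2×5)]/2 = 6.5 m/s
Supergeostrophic (V > V_g = 5 m/s), as expected around a high.
Converting: 6.5 m/s × 1.944 = 13 knots

13 knots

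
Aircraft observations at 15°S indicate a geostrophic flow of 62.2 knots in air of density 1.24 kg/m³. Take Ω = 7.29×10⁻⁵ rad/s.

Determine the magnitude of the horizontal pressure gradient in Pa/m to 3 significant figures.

Coriolis parameter at 15°S:
f = 2Ω sin φ = 2 × 7.29×10⁻⁵ × sin 15° = 3.77×10⁻⁵ s⁻¹
Wind speed in SI: 62.2 knots = 32.0 m/s
Geostrophic balance rearranged: |∂P/∂n| = f ρ V_g
|∂P/∂n| = 3.77×10⁻⁵ × 1.24 × 32.0 = 1.50×10⁻³ Pa/m

1.50×10⁻³ Pa/m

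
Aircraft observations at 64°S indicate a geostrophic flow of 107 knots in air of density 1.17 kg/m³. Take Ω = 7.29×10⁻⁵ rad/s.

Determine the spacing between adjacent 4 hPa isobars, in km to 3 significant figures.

Coriolis parameter at 64°S:
f = 2Ω sin φ = 2 × 7.29×10⁻⁵ × sin 64° = 1.31×10⁻⁴ s⁻¹
Wind speed in SI: 107 knots = 55.0 m/s
Geostrophic balance rearranged: |∂P/∂n| = f ρ V_g
|∂P/∂n| = 1.31×10⁻⁴ × 1.17 × 55.0 = 8.44×10⁻³ Pa/m
Isobar spacing: Δn = ΔP/|∂P/∂n| = 400 Pa / 8.44×10⁻³ Pa/m = 47395 m ≈ 47.4 km

47.4 km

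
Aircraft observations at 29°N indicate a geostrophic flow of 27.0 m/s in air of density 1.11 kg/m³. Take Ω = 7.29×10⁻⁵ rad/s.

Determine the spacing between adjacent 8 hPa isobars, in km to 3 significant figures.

Coriolis parameter at 29°N:
f = 2Ω sin φ = 2 × 7.29×10⁻⁵ × sin 29° = 7.07×10⁻⁵ s⁻¹
Geostrophic balance rearranged: |∂P/∂n| = f ρ V_g
|∂P/∂n| = 7.07×10⁻⁵ × 1.11 × 27.0 = 2.12×10⁻³ Pa/m
Isobar spacing: Δn = ΔP/|∂P/∂n| = 800 Pa / 2.12×10⁻³ Pa/m = 377637 m ≈ 378 km

378 km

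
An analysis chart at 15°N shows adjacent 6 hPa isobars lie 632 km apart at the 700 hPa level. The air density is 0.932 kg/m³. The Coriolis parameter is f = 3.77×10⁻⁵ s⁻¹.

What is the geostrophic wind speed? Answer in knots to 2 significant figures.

Pressure gradient: |∂P/∂n| = 600 Pa / 632000 m = 9.49×10⁻⁴ Pa/m
Geostrophic balance (pressure-gradient force = Coriolis force):
V_g = (1/(fρ)) |∂P/∂n| = 9.49×10⁻⁴ / (3.77×10⁻⁵ × 0.932) = 27.0 m/s
Converting: 27.0 m/s × 1.944 = 53 knots

53 knots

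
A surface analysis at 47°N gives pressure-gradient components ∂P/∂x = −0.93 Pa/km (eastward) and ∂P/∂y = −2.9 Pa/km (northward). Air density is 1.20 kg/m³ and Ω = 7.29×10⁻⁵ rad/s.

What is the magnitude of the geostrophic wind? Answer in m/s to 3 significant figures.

23.8 m/s

Coriolis parameter at 47°N:
f = 2Ω sin φ = 2 × 7.29×10⁻⁵ × sin 47° = 1.07×10⁻⁴ s⁻¹
Component geostrophic relations (x east, y north):
u_g = −(1/(fρ)) ∂P/∂y,  v_g = (1/(fρ)) ∂P/∂x
u_g = −(−2.9×10⁻³)/(1.07×10⁻⁴ × 1.20) = 22.7 m/s;  v_g = (−0.93×10⁻³)/(1.07×10⁻⁴ × 1.20) = −7.27 m/s
|V_g| = √(u_g² + v_g²) = 23.8 m/s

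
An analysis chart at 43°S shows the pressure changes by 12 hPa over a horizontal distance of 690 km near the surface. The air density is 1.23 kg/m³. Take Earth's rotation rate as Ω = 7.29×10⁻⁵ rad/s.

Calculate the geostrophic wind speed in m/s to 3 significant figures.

14.2 m/s

Coriolis parameter at 43°S:
f = 2Ω sin φ = 2 × 7.29×10⁻⁵ × sin 43° = 9.94×10⁻⁵ s⁻¹
Pressure gradient: |∂P/∂n| = 1200 Pa / 690000 m = 1.74×10⁻³ Pa/m
Geostrophic balance (pressure-gradient force = Coriolis force):
V_g = (1/(fρ)) |∂P/∂n| = 1.74×10⁻³ / (9.94×10⁻⁵ × 1.23) = 14.2 m/s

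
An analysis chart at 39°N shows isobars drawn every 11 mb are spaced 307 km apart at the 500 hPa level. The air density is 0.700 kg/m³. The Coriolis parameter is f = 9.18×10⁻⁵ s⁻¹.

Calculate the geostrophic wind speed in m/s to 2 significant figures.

56 m/s

Pressure gradient: |∂P/∂n| = 1100 Pa / 307000 m = 3.58×10⁻³ Pa/m
Geostrophic balance (pressure-gradient force = Coriolis force):
V_g = (1/(fρ)) |∂P/∂n| = 3.58×10⁻³ / (9.18×10⁻⁵ × 0.700) = 55.8 m/s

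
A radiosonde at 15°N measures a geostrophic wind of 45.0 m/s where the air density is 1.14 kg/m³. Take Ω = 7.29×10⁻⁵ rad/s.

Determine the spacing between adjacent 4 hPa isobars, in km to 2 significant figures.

Coriolis parameter at 15°N:
f = 2Ω sin φ = 2 × 7.29×10⁻⁵ × sin 15° = 3.77×10⁻⁵ s⁻¹
Geostrophic balance rearranged: |∂P/∂n| = f ρ V_g
|∂P/∂n| = 3.77×10⁻⁵ × 1.14 × 45.0 = 1.94×10⁻³ Pa/m
Isobar spacing: Δn = ΔP/|∂P/∂n| = 400 Pa / 1.94×10⁻³ Pa/m = 206628 m ≈ 210 km

210 km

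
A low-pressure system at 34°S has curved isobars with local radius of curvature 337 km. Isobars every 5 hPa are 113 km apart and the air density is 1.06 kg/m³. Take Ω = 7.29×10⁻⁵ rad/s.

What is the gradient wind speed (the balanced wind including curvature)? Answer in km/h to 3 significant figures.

Coriolis parameter at 34°S:
f = 2Ω sin φ = 2 × 7.29×10⁻⁵ × sin 34° = 8.15×10⁻⁵ s⁻¹
Pressure gradient: |∂P/∂n| = 500 Pa / 113000 m = 4.42×10⁻³ Pa/m
Geostrophic speed: V_g = |∂P/∂n|/(fρ) = 4.42×10⁻³/(8.15×10⁻⁵ × 1.06) = 51.2 m/s
Around a low, centrifugal force acts outward with Coriolis, so pressure-gradient force balances both:
(1/ρ)|∂P/∂n| = fV + V²/R  →  V² + fR·V − fR·V_g = 0
With fR = 8.15×10⁻⁵ × 337×10³ m = 27.5 m/s:
V = [−fR + √((fR)² + 4 fR V_g)]/2 = [−27.5 + √(27.5² + 4×27.5×51.2)]/2 = 26.2 m/s
Subgeostrophic (V < V_g = 51.2 m/s), as expected around a low.
Converting: 26.2 m/s × 3.6 = 94.3 km/h

94.3 km/h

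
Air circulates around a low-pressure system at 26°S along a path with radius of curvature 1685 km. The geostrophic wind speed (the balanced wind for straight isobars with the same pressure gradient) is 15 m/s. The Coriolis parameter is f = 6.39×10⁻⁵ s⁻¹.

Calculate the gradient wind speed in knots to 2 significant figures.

Around a low, centrifugal force acts outward with Coriolis, so pressure-gradient force balances both:
(1/ρ)|∂P/∂n| = fV + V²/R  →  V² + fR·V − fR·V_g = 0
With fR = 6.39×10⁻⁵ × 1685×10³ m = 108 m/s:
V = [−fR + √((fR)² + 4 fR V_g)]/2 = [−108 + √(108² + 4×108×15)]/2 = 13.3 m/s
Subgeostrophic (V < V_g = 15 m/s), as expected around a low.
Converting: 13.3 m/s × 1.944 = 26 knots

26 knots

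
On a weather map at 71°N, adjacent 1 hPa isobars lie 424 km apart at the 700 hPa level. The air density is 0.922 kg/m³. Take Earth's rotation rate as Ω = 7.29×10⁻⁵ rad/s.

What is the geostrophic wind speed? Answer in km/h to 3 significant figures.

Coriolis parameter at 71°N:
f = 2Ω sin φ = 2 × 7.29×10⁻⁵ × sin 71° = 1.38×10⁻⁴ s⁻¹
Pressure gradient: |∂P/∂n| = 100 Pa / 424000 m = 2.36×10⁻⁴ Pa/m
Geostrophic balance (pressure-gradient force = Coriolis force):
V_g = (1/(fρ)) |∂P/∂n| = 2.36×10⁻⁴ / (1.38×10⁻⁴ × 0.922) = 1.86 m/s
Converting: 1.86 m/s × 3.6 = 6.68 km/h

6.68 km/h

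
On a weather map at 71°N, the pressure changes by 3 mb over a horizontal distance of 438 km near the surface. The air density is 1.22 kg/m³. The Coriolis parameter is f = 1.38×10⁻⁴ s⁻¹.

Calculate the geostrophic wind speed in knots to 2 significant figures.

Pressure gradient: |∂P/∂n| = 300 Pa / 438000 m = 6.85×10⁻⁴ Pa/m
Geostrophic balance (pressure-gradient force = Coriolis force):
V_g = (1/(fρ)) |∂P/∂n| = 6.85×10⁻⁴ / (1.38×10⁻⁴ × 1.22) = 4.07 m/s
Converting: 4.07 m/s × 1.944 = 7.9 knots

7.9 knots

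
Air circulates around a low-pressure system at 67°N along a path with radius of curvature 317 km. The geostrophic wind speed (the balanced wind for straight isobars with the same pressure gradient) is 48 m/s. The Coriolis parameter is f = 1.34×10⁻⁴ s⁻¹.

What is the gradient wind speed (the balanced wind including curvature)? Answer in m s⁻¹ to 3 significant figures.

Around a low, centrifugal force acts outward with Coriolis, so pressure-gradient force balances both:
(1/ρ)|∂P/∂n| = fV + V²/R  →  V² + fR·V − fR·V_g = 0
With fR = 1.34×10⁻⁴ × 317×10³ m = 42.5 m/s:
V = [−fR + √((fR)² + 4 fR V_g)]/2 = [−42.5 + √(42.5² + 4×42.5×48)]/2 = 28.7 m/s
Subgeostrophic (V < V_g = 48 m/s), as expected around a low.

28.7 m s⁻¹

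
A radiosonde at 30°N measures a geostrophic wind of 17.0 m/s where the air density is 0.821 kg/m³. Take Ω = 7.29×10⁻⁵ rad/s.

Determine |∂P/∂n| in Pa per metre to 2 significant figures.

Coriolis parameter at 30°N:
f = 2Ω sin φ = 2 × 7.29×10⁻⁵ × sin 30° = 7.29×10⁻⁵ s⁻¹
Geostrophic balance rearranged: |∂P/∂n| = f ρ V_g
|∂P/∂n| = 7.29×10⁻⁵ × 0.821 × 17.0 = 1.02×10⁻³ Pa/m

1.0×10⁻³ Pa/m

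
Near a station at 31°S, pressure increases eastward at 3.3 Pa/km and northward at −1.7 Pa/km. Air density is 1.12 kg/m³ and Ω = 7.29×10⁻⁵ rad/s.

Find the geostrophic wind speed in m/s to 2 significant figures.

44 m/s

Coriolis parameter at 31°S:
f = 2Ω sin φ = 2 × 7.29×10⁻⁵ × sin 31° = 7.51×10⁻⁵ s⁻¹
In the Southern Hemisphere f is negative: f = −7.51×10⁻⁵ s⁻¹.
Component geostrophic relations (x east, y north):
u_g = −(1/(fρ)) ∂P/∂y,  v_g = (1/(fρ)) ∂P/∂x
u_g = −(−1.7×10⁻³)/(−7.51×10⁻⁵ × 1.12) = −20.2 m/s;  v_g = (3.3×10⁻³)/(−7.51×10⁻⁵ × 1.12) = −39.2 m/s
|V_g| = √(u_g² + v_g²) = 44.1 m/s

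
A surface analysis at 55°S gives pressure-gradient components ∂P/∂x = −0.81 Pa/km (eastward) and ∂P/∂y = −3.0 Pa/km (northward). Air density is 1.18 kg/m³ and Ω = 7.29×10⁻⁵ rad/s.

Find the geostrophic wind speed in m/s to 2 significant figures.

Coriolis parameter at 55°S:
f = 2Ω sin φ = 2 × 7.29×10⁻⁵ × sin 55° = 1.19×10⁻⁴ s⁻¹
In the Southern Hemisphere f is negative: f = −1.19×10⁻⁴ s⁻¹.
Component geostrophic relations (x east, y north):
u_g = −(1/(fρ)) ∂P/∂y,  v_g = (1/(fρ)) ∂P/∂x
u_g = −(−3.0×10⁻³)/(−1.19×10⁻⁴ × 1.18) = −21.3 m/s;  v_g = (−0.81×10⁻³)/(−1.19×10⁻⁴ × 1.18) = 5.75 m/s
|V_g| = √(u_g² + v_g²) = 22.0 m/s

22 m/s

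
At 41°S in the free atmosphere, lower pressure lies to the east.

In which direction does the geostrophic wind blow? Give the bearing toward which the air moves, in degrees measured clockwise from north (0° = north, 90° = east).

000°

The pressure-gradient force points toward the east (bearing 090°).
Geostrophic balance: in the Southern Hemisphere the Coriolis force deflects motion to the left, so the geostrophic wind blows 90° to the left of the pressure-gradient force (low pressure on the right).
Rotating 090° by 90° counterclockwise gives 000° — the wind blows toward the north.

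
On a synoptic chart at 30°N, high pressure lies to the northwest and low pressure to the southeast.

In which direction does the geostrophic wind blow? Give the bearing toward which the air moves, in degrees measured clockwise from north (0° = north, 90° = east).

The pressure-gradient force points toward the southeast (bearing 135°).
Geostrophic balance: in the Northern Hemisphere the Coriolis force deflects motion to the right, so the geostrophic wind blows 90° to the right of the pressure-gradient force (low pressure on the left).
Rotating 135° by 90° clockwise gives 225° — the wind blows toward the southwest.

225°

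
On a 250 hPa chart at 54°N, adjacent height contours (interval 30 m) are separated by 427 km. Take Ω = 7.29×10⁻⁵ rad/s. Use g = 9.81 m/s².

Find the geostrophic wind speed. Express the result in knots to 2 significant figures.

11 knots

Coriolis parameter at 54°N:
f = 2Ω sin φ = 2 × 7.29×10⁻⁵ × sin 54° = 1.18×10⁻⁴ s⁻¹
Height gradient: |∂Z/∂n| = 30 m / 427000 m = 7.03×10⁻⁵
On a pressure surface, geostrophic balance gives V_g = (g/f)|∂Z/∂n|:
V_g = 9.81 × 7.03×10⁻⁵ / 1.18×10⁻⁴ = 5.84 m/s
Converting: 5.84 m/s × 1.944 = 11 knots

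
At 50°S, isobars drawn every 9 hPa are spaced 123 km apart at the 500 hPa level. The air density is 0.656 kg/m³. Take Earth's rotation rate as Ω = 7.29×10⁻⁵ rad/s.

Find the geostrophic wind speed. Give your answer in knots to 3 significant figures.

Coriolis parameter at 50°S:
f = 2Ω sin φ = 2 × 7.29×10⁻⁵ × sin 50° = 1.12×10⁻⁴ s⁻¹
Pressure gradient: |∂P/∂n| = 900 Pa / 123000 m = 7.32×10⁻³ Pa/m
Geostrophic balance (pressure-gradient force = Coriolis force):
V_g = (1/(fρ)) |∂P/∂n| = 7.32×10⁻³ / (1.12×10⁻⁴ × 0.656) = 99.9 m/s
Converting: 99.9 m/s × 1.944 = 194 knots

194 knots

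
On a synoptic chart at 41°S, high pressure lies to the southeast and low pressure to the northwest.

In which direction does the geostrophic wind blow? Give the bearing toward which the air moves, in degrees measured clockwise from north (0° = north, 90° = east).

The pressure-gradient force points toward the northwest (bearing 315°).
Geostrophic balance: in the Southern Hemisphere the Coriolis force deflects motion to the left, so the geostrophic wind blows 90° to the left of the pressure-gradient force (low pressure on the right).
Rotating 315° by 90° counterclockwise gives 225° — the wind blows toward the southwest.

225°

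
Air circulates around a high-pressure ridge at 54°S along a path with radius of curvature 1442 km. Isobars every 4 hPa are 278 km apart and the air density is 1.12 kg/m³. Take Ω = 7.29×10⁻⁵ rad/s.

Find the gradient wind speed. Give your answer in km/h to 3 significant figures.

42.1 km/h

Coriolis parameter at 54°S:
f = 2Ω sin φ = 2 × 7.29×10⁻⁵ × sin 54° = 1.18×10⁻⁴ s⁻¹
Pressure gradient: |∂P/∂n| = 400 Pa / 278000 m = 1.44×10⁻³ Pa/m
Geostrophic speed: V_g = |∂P/∂n|/(fρ) = 1.44×10⁻³/(1.18×10⁻⁴ × 1.12) = 10.9 m/s
Around a high, pressure-gradient force acts outward with centrifugal, so Coriolis balances both:
fV = (1/ρ)|∂P/∂n| + V²/R  →  V² − fR·V + fR·V_g = 0
With fR = 1.18×10⁻⁴ × 1442×10³ m = 170 m/s:
V = [fR − √((fR)² − 4 fR V_g)]/2 = [170 − √(170² − 4×170×10.9)]/2 = 11.7 m/s
Supergeostrophic (V > V_g = 10.9 m/s), as expected around a high.
Converting: 11.7 m/s × 3.6 = 42.1 km/h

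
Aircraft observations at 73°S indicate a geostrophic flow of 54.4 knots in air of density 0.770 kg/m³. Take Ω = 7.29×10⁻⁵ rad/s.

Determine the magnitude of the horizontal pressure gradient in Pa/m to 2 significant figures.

Coriolis parameter at 73°S:
f = 2Ω sin φ = 2 × 7.29×10⁻⁵ × sin 73° = 1.39×10⁻⁴ s⁻¹
Wind speed in SI: 54.4 knots = 28.0 m/s
Geostrophic balance rearranged: |∂P/∂n| = f ρ V_g
|∂P/∂n| = 1.39×10⁻⁴ × 0.770 × 28.0 = 3.00×10⁻³ Pa/m

3.0×10⁻³ Pa/m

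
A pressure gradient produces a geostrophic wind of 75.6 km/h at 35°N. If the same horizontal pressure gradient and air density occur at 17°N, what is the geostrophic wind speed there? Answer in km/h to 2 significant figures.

With the same pressure gradient and density, V_g ∝ 1/f ∝ 1/sin φ.
V₂ = V₁ · sin φ₁ / sin φ₂ = 75.6 × sin 35° / sin 17°
V₂ = 75.6 × 0.5736/0.2924 = 150 km/h

150 km/h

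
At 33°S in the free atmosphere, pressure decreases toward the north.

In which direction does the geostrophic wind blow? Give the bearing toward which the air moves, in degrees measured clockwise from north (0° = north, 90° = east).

The pressure-gradient force points toward the north (bearing 000°).
Geostrophic balance: in the Southern Hemisphere the Coriolis force deflects motion to the left, so the geostrophic wind blows 90° to the left of the pressure-gradient force (low pressure on the right).
Rotating 000° by 90° counterclockwise gives 270° — the wind blows toward the west.

270°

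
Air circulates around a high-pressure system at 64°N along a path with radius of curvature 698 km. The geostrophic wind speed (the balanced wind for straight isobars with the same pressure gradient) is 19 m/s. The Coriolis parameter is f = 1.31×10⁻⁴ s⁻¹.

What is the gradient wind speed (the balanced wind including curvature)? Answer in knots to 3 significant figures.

Around a high, pressure-gradient force acts outward with centrifugal, so Coriolis balances both:
fV = (1/ρ)|∂P/∂n| + V²/R  →  V² − fR·V + fR·V_g = 0
With fR = 1.31×10⁻⁴ × 698×10³ m = 91.4 m/s:
V = [fR − √((fR)² − 4 fR V_g)]/2 = [91.4 − √(91.4² − 4×91.4×19)]/2 = 26.9 m/s
Supergeostrophic (V > V_g = 19 m/s), as expected around a high.
Converting: 26.9 m/s × 1.944 = 52.4 knots

52.4 knots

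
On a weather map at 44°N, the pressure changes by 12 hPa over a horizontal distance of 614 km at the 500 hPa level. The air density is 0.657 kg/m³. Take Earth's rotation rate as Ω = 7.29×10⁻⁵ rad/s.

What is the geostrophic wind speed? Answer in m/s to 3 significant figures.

Coriolis parameter at 44°N:
f = 2Ω sin φ = 2 × 7.29×10⁻⁵ × sin 44° = 1.01×10⁻⁴ s⁻¹
Pressure gradient: |∂P/∂n| = 1200 Pa / 614000 m = 1.95×10⁻³ Pa/m
Geostrophic balance (pressure-gradient force = Coriolis force):
V_g = (1/(fρ)) |∂P/∂n| = 1.95×10⁻³ / (1.01×10⁻⁴ × 0.657) = 29.4 m/s

29.4 m/s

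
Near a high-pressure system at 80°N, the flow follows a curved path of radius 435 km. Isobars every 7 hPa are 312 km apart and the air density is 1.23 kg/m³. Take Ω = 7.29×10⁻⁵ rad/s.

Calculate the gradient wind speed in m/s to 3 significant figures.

Coriolis parameter at 80°N:
f = 2Ω sin φ = 2 × 7.29×10⁻⁵ × sin 80° = 1.44×10⁻⁴ s⁻¹
Pressure gradient: |∂P/∂n| = 700 Pa / 312000 m = 2.24×10⁻³ Pa/m
Geostrophic speed: V_g = |∂P/∂n|/(fρ) = 2.24×10⁻³/(1.44×10⁻⁴ × 1.23) = 12.7 m/s
Around a high, pressure-gradient force acts outward with centrifugal, so Coriolis balances both:
fV = (1/ρ)|∂P/∂n| + V²/R  →  V² − fR·V + fR·V_g = 0
With fR = 1.44×10⁻⁴ × 435×10³ m = 62.5 m/s:
V = [fR − √((fR)² − 4 fR V_g)]/2 = [62.5 − √(62.5² − 4×62.5×12.7)]/2 = 17.7 m/s
Supergeostrophic (V > V_g = 12.7 m/s), as expected around a high.

17.7 m/s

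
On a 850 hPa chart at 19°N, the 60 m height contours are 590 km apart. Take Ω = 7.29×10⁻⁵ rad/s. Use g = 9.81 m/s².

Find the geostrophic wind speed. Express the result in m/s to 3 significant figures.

21.0 m/s

Coriolis parameter at 19°N:
f = 2Ω sin φ = 2 × 7.29×10⁻⁵ × sin 19° = 4.75×10⁻⁵ s⁻¹
Height gradient: |∂Z/∂n| = 60 m / 590000 m = 1.02×10⁻⁴
On a pressure surface, geostrophic balance gives V_g = (g/f)|∂Z/∂n|:
V_g = 9.81 × 1.02×10⁻⁴ / 4.75×10⁻⁵ = 21.0 m/s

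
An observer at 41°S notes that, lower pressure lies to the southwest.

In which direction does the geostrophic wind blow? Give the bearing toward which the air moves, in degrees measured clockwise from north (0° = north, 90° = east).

The pressure-gradient force points toward the southwest (bearing 225°).
Geostrophic balance: in the Southern Hemisphere the Coriolis force deflects motion to the left, so the geostrophic wind blows 90° to the left of the pressure-gradient force (low pressure on the right).
Rotating 225° by 90° counterclockwise gives 135° — the wind blows toward the southeast.

135°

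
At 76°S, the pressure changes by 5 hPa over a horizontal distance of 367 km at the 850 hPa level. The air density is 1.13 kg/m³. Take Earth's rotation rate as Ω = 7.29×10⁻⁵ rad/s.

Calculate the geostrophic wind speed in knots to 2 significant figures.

Coriolis parameter at 76°S:
f = 2Ω sin φ = 2 × 7.29×10⁻⁵ × sin 76° = 1.41×10⁻⁴ s⁻¹
Pressure gradient: |∂P/∂n| = 500 Pa / 367000 m = 1.36×10⁻³ Pa/m
Geostrophic balance (pressure-gradient force = Coriolis force):
V_g = (1/(fρ)) |∂P/∂n| = 1.36×10⁻³ / (1.41×10⁻⁴ × 1.13) = 8.52 m/s
Converting: 8.52 m/s × 1.944 = 17 knots

17 knots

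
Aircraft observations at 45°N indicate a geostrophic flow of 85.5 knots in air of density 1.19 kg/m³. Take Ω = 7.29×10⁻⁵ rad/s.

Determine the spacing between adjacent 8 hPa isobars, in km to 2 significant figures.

150 km

Coriolis parameter at 45°N:
f = 2Ω sin φ = 2 × 7.29×10⁻⁵ × sin 45° = 1.03×10⁻⁴ s⁻¹
Wind speed in SI: 85.5 knots = 44.0 m/s
Geostrophic balance rearranged: |∂P/∂n| = f ρ V_g
|∂P/∂n| = 1.03×10⁻⁴ × 1.19 × 44.0 = 5.40×10⁻³ Pa/m
Isobar spacing: Δn = ΔP/|∂P/∂n| = 800 Pa / 5.40×10⁻³ Pa/m = 148251 m ≈ 150 km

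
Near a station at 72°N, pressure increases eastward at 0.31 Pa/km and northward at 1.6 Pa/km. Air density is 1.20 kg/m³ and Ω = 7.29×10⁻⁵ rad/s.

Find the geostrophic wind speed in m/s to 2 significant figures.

9.8 m/s

Coriolis parameter at 72°N:
f = 2Ω sin φ = 2 × 7.29×10⁻⁵ × sin 72° = 1.39×10⁻⁴ s⁻¹
Component geostrophic relations (x east, y north):
u_g = −(1/(fρ)) ∂P/∂y,  v_g = (1/(fρ)) ∂P/∂x
u_g = −(1.6×10⁻³)/(1.39×10⁻⁴ × 1.20) = −9.62 m/s;  v_g = (0.31×10⁻³)/(1.39×10⁻⁴ × 1.20) = 1.86 m/s
|V_g| = √(u_g² + v_g²) = 9.79 m/s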